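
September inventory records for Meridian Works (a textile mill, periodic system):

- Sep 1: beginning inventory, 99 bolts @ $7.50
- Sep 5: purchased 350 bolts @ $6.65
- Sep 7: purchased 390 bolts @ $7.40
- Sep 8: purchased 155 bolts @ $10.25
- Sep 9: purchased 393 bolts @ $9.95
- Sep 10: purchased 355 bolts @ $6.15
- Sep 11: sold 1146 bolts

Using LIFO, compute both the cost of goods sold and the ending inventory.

COGS = $9,480.55; ending inventory = $4,157.80

Sep 11, 1146 sold [LIFO — newest first]: 355 @ $6.15 + 393 @ $9.95 + 155 @ $10.25 + 243 @ $7.40 = $9,480.55
Ending inventory: 99 @ $7.50 + 350 @ $6.65 + 147 @ $7.40 = $4,157.80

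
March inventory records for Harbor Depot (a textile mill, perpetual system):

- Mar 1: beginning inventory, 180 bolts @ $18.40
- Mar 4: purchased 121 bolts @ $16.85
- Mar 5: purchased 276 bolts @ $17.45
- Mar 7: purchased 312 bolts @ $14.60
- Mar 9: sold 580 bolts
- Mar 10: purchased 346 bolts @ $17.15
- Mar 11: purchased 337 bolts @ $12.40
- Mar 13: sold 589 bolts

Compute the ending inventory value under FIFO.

Ending inventory = $5,310.70

Mar 9, 580 sold [FIFO — oldest first]: 180 @ $18.40 + 121 @ $16.85 + 276 @ $17.45 + 3 @ $14.60 = $10,210.85
Mar 13, 589 sold [FIFO — oldest first]: 309 @ $14.60 + 280 @ $17.15 = $9,313.40
Total COGS = $10,210.85 + $9,313.40 = $19,524.25
Ending inventory: 66 @ $17.15 + 337 @ $12.40 = $5,310.70
Check: goods available $24,834.95 = COGS $19,524.25 + ending $5,310.70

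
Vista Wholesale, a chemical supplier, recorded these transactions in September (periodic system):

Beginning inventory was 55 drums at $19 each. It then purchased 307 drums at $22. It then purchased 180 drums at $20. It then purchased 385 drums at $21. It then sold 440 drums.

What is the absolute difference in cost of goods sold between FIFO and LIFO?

FIFO COGS: 55 @ $19 + 307 @ $22 + 78 @ $20 = $9,359
LIFO COGS: 385 @ $21 + 55 @ $20 = $9,185
Difference = |$9,359 − $9,185| = $174

$174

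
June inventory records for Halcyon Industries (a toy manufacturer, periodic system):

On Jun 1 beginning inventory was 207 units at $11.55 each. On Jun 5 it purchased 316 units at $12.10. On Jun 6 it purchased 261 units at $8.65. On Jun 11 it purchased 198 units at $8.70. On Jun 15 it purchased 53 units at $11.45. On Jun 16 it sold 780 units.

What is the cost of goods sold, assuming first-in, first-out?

COGS = $8,437.50

Jun 16, 780 sold [FIFO — oldest first]: 207 @ $11.55 + 316 @ $12.10 + 257 @ $8.65 = $8,437.50
Ending inventory: 4 @ $8.65 + 198 @ $8.70 + 53 @ $11.45 = $2,364.05
Check: goods available $10,801.55 = COGS $8,437.50 + ending $2,364.05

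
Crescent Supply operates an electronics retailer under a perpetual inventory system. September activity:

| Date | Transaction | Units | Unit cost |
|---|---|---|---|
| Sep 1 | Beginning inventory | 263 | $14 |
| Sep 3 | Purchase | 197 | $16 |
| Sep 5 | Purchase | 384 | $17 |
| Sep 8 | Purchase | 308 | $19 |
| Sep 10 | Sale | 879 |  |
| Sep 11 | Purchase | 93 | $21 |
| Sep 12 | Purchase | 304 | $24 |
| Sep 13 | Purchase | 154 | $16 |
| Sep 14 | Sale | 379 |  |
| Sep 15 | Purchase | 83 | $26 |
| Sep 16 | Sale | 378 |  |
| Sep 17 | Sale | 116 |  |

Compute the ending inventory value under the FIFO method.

Ending inventory = $884

Sep 10, 879 sold [FIFO — oldest first]: 263 @ $14 + 197 @ $16 + 384 @ $17 + 35 @ $19 = $14,027
Sep 14, 379 sold [FIFO — oldest first]: 273 @ $19 + 93 @ $21 + 13 @ $24 = $7,452
Sep 16, 378 sold [FIFO — oldest first]: 291 @ $24 + 87 @ $16 = $8,376
Sep 17, 116 sold [FIFO — oldest first]: 67 @ $16 + 49 @ $26 = $2,346
Total COGS = $14,027 + $7,452 + $8,376 + $2,346 = $32,201
Ending inventory: 34 @ $26 = $884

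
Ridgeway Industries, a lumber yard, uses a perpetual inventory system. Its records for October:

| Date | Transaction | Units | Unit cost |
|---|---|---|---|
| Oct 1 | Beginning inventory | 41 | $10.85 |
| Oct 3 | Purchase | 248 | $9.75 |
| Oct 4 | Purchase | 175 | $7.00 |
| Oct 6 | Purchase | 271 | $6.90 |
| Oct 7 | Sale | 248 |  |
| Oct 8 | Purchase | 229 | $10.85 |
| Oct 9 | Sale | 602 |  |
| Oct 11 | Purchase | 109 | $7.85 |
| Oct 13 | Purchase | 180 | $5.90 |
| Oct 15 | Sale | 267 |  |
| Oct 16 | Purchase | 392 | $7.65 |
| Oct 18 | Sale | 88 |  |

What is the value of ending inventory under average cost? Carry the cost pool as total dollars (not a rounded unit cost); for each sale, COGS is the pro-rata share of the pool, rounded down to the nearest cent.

After Oct 1: 41 on hand, pool $444.85 (≈ $10.8500 each)
After Oct 3: 289 on hand, pool $2,862.85 (≈ $9.9061 each)
After Oct 4: 464 on hand, pool $4,087.85 (≈ $8.8100 each)
After Oct 6: 735 on hand, pool $5,957.75 (≈ $8.1058 each)
Oct 7, sell 248: 248/735 × $5,957.75 → $2,010.23
After Oct 8: 716 on hand, pool $6,432.17 (≈ $8.9835 each)
Oct 9, sell 602: 602/716 × $6,432.17 → $5,408.05
After Oct 11: 223 on hand, pool $1,879.77 (≈ $8.4295 each)
After Oct 13: 403 on hand, pool $2,941.77 (≈ $7.2997 each)
Oct 15, sell 267: 267/403 × $2,941.77 → $1,949.01
After Oct 16: 528 on hand, pool $3,991.56 (≈ $7.5598 each)
Oct 18, sell 88: 88/528 × $3,991.56 → $665.26
Total COGS = $2,010.23 + $5,408.05 + $1,949.01 + $665.26 = $10,032.55
Ending inventory (cost pool remaining) = $3,326.30
Check: goods available $13,358.85 = COGS $10,032.55 + ending $3,326.30

Ending inventory = $3,326.30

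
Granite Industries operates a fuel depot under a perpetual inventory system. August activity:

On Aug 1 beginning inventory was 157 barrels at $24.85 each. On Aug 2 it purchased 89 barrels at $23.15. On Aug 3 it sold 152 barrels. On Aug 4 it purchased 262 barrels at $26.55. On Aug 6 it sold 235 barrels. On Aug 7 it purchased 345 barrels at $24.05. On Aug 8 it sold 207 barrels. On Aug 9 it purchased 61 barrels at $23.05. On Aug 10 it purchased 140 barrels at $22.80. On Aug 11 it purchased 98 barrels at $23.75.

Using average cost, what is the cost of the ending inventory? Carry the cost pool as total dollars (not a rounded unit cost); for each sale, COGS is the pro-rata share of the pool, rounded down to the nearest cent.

After Aug 1: 157 on hand, pool $3,901.45 (≈ $24.8500 each)
After Aug 2: 246 on hand, pool $5,961.80 (≈ $24.2350 each)
Aug 3, sell 152: 152/246 × $5,961.80 → $3,683.71
After Aug 4: 356 on hand, pool $9,234.19 (≈ $25.9387 each)
Aug 6, sell 235: 235/356 × $9,234.19 → $6,095.60
After Aug 7: 466 on hand, pool $11,435.84 (≈ $24.5404 each)
Aug 8, sell 207: 207/466 × $11,435.84 → $5,079.86
After Aug 9: 320 on hand, pool $7,762.03 (≈ $24.2563 each)
After Aug 10: 460 on hand, pool $10,954.03 (≈ $23.8131 each)
After Aug 11: 558 on hand, pool $13,281.53 (≈ $23.8020 each)
Total COGS = $3,683.71 + $6,095.60 + $5,079.86 = $14,859.17
Ending inventory (cost pool remaining) = $13,281.53

Ending inventory = $13,281.53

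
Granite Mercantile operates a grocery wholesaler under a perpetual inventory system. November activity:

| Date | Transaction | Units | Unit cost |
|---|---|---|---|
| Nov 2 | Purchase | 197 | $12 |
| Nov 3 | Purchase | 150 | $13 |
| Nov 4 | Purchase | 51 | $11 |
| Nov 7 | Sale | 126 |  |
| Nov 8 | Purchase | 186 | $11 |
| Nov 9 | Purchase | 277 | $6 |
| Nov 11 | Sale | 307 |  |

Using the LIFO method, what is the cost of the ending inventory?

Nov 7, 126 sold [LIFO — newest first]: 51 @ $11 + 75 @ $13 = $1,536
Nov 11, 307 sold [LIFO — newest first]: 277 @ $6 + 30 @ $11 = $1,992
Total COGS = $1,536 + $1,992 = $3,528
Ending inventory: 197 @ $12 + 75 @ $13 + 156 @ $11 = $5,055
Check: goods available $8,583 = COGS $3,528 + ending $5,055

Ending inventory = $5,055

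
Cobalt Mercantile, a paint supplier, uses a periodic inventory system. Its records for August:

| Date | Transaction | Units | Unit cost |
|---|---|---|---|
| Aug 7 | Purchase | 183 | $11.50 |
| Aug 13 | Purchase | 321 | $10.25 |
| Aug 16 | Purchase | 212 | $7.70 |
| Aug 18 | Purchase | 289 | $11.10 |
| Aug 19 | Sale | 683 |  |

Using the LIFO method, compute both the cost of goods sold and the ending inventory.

COGS = $6,705.80; ending inventory = $3,529.25

Aug 19, 683 sold [LIFO — newest first]: 289 @ $11.10 + 212 @ $7.70 + 182 @ $10.25 = $6,705.80
Ending inventory: 183 @ $11.50 + 139 @ $10.25 = $3,529.25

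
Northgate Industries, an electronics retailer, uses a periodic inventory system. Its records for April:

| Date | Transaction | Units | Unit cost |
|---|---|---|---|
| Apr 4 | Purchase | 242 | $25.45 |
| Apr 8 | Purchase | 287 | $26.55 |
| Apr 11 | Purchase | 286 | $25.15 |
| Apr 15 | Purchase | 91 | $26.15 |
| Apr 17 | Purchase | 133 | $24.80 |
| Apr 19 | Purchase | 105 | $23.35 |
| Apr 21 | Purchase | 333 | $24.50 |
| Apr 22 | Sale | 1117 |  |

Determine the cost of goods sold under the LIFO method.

COGS = $27,968.15

Apr 22, 1117 sold [LIFO — newest first]: 333 @ $24.50 + 105 @ $23.35 + 133 @ $24.80 + 91 @ $26.15 + 286 @ $25.15 + 169 @ $26.55 = $27,968.15
Ending inventory: 242 @ $25.45 + 118 @ $26.55 = $9,291.80
Check: goods available $37,259.95 = COGS $27,968.15 + ending $9,291.80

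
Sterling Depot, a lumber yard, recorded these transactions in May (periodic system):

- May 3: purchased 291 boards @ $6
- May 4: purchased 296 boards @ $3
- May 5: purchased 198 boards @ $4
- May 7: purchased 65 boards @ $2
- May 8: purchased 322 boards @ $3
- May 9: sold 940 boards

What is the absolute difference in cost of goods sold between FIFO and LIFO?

$696

FIFO COGS: 291 @ $6 + 296 @ $3 + 198 @ $4 + 65 @ $2 + 90 @ $3 = $3,826
LIFO COGS: 322 @ $3 + 65 @ $2 + 198 @ $4 + 296 @ $3 + 59 @ $6 = $3,130
Difference = |$3,826 − $3,130| = $696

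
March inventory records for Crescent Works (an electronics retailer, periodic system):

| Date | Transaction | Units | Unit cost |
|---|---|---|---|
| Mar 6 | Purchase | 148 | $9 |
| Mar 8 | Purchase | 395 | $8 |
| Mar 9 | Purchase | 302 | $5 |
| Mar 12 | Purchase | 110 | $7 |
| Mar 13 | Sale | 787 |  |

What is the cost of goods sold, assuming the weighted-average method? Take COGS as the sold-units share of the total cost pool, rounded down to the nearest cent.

Mar 13, sell 787: 787/955 × $6,772.00 → $5,580.69
Ending inventory (cost pool remaining) = $1,191.31

COGS = $5,580.69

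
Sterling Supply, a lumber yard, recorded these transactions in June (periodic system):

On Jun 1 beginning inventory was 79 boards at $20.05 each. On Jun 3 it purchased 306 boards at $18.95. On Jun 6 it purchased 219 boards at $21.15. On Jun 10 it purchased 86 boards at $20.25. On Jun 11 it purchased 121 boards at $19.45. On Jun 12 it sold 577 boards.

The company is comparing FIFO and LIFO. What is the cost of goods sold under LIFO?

COGS = $11,588.25

FIFO COGS: 79 @ $20.05 + 306 @ $18.95 + 192 @ $21.15 = $11,443.45
LIFO COGS: 121 @ $19.45 + 86 @ $20.25 + 219 @ $21.15 + 151 @ $18.95 = $11,588.25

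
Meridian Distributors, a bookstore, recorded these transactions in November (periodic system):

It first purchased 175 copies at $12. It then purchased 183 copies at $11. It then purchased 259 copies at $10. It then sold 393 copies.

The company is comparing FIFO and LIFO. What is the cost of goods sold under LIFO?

COGS = $4,064

FIFO COGS: 175 @ $12 + 183 @ $11 + 35 @ $10 = $4,463
LIFO COGS: 259 @ $10 + 134 @ $11 = $4,064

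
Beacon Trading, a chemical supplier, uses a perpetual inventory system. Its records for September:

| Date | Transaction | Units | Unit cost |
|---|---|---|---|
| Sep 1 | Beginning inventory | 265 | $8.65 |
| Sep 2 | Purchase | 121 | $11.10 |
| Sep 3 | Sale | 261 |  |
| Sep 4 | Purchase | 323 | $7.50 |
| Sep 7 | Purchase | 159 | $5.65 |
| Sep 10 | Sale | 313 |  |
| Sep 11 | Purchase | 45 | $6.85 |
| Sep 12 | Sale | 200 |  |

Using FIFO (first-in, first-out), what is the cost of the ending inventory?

Sep 3, 261 sold [FIFO — oldest first]: 261 @ $8.65 = $2,257.65
Sep 10, 313 sold [FIFO — oldest first]: 4 @ $8.65 + 121 @ $11.10 + 188 @ $7.50 = $2,787.70
Sep 12, 200 sold [FIFO — oldest first]: 135 @ $7.50 + 65 @ $5.65 = $1,379.75
Total COGS = $2,257.65 + $2,787.70 + $1,379.75 = $6,425.10
Ending inventory: 94 @ $5.65 + 45 @ $6.85 = $839.35
Check: goods available $7,264.45 = COGS $6,425.10 + ending $839.35

Ending inventory = $839.35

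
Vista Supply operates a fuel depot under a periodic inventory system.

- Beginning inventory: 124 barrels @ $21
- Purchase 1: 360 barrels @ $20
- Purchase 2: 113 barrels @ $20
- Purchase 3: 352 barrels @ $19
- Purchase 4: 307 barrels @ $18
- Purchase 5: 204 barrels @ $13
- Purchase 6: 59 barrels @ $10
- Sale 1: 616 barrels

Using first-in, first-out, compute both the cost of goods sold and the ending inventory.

COGS = $12,425; ending inventory = $15,095

Sale 1 (616) [FIFO — oldest first]: 124 @ $21 + 360 @ $20 + 113 @ $20 + 19 @ $19 = $12,425
Ending inventory: 333 @ $19 + 307 @ $18 + 204 @ $13 + 59 @ $10 = $15,095
Check: goods available $27,520 = COGS $12,425 + ending $15,095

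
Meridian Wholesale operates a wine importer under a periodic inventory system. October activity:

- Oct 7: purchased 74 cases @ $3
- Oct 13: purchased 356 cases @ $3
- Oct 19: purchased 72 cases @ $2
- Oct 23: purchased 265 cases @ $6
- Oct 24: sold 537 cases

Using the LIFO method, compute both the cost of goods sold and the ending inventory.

Oct 24, 537 sold [LIFO — newest first]: 265 @ $6 + 72 @ $2 + 200 @ $3 = $2,334
Ending inventory: 74 @ $3 + 156 @ $3 = $690

COGS = $2,334; ending inventory = $690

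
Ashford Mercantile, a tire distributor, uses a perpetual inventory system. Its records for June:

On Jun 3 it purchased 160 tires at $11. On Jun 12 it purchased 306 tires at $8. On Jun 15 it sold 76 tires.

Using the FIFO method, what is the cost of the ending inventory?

Jun 15, 76 sold [FIFO — oldest first]: 76 @ $11 = $836
Ending inventory: 84 @ $11 + 306 @ $8 = $3,372

Ending inventory = $3,372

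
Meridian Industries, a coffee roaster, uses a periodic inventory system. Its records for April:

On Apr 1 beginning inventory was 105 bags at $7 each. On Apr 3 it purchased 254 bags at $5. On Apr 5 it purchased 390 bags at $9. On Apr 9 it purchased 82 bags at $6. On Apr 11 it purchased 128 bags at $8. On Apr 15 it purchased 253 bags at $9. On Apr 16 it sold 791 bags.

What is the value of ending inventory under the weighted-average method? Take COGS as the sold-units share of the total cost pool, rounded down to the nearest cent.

Ending inventory = $3,233.23

Apr 16, sell 791: 791/1212 × $9,308.00 → $6,074.77
Ending inventory (cost pool remaining) = $3,233.23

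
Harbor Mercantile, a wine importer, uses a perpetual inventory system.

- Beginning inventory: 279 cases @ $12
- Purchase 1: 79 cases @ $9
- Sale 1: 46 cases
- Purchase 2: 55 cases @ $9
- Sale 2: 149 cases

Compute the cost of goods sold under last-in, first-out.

COGS = $1,938

Sale 1 (46) [LIFO — newest first]: 46 @ $9 = $414
Sale 2 (149) [LIFO — newest first]: 55 @ $9 + 33 @ $9 + 61 @ $12 = $1,524
Total COGS = $414 + $1,524 = $1,938
Ending inventory: 218 @ $12 = $2,616
Check: goods available $4,554 = COGS $1,938 + ending $2,616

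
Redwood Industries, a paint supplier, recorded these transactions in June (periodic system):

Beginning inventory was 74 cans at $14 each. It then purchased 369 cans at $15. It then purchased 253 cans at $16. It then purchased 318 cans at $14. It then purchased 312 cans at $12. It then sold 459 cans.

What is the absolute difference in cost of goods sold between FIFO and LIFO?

$1,025

FIFO COGS: 74 @ $14 + 369 @ $15 + 16 @ $16 = $6,827
LIFO COGS: 312 @ $12 + 147 @ $14 = $5,802
Difference = |$6,827 − $5,802| = $1,025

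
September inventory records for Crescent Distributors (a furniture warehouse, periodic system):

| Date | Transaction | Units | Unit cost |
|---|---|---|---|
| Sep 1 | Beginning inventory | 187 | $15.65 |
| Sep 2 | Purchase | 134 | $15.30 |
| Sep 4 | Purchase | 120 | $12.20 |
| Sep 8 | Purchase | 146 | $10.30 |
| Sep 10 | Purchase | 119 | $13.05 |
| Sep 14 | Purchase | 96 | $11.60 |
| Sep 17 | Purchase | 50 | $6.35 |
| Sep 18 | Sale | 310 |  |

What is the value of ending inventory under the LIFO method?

Ending inventory = $7,481.05

Sep 18, 310 sold [LIFO — newest first]: 50 @ $6.35 + 96 @ $11.60 + 119 @ $13.05 + 45 @ $10.30 = $3,447.55
Ending inventory: 187 @ $15.65 + 134 @ $15.30 + 120 @ $12.20 + 101 @ $10.30 = $7,481.05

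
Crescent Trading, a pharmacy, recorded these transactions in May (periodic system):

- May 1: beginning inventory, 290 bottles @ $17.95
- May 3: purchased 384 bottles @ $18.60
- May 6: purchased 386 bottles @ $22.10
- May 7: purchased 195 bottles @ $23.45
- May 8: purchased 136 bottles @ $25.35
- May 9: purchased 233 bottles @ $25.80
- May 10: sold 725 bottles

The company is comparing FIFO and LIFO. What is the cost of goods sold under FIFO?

FIFO COGS: 290 @ $17.95 + 384 @ $18.60 + 51 @ $22.10 = $13,475.00
LIFO COGS: 233 @ $25.80 + 136 @ $25.35 + 195 @ $23.45 + 161 @ $22.10 = $17,589.85

COGS = $13,475.00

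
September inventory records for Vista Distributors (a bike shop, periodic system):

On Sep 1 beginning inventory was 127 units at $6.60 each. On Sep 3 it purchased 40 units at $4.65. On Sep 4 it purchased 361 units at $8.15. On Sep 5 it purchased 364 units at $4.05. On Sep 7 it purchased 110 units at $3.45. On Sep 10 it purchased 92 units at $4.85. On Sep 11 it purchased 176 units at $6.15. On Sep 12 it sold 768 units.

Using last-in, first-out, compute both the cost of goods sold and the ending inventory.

COGS = $3,594.20; ending inventory = $3,754.45

Sep 12, 768 sold [LIFO — newest first]: 176 @ $6.15 + 92 @ $4.85 + 110 @ $3.45 + 364 @ $4.05 + 26 @ $8.15 = $3,594.20
Ending inventory: 127 @ $6.60 + 40 @ $4.65 + 335 @ $8.15 = $3,754.45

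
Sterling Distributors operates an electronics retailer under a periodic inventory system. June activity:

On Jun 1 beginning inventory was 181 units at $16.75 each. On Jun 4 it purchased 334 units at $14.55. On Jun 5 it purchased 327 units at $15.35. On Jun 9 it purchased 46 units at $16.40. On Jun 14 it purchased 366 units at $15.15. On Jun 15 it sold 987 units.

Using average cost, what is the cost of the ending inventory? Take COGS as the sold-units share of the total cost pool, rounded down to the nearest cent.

Ending inventory = $4,090.22

Jun 15, sell 987: 987/1254 × $19,210.20 → $15,119.98
Ending inventory (cost pool remaining) = $4,090.22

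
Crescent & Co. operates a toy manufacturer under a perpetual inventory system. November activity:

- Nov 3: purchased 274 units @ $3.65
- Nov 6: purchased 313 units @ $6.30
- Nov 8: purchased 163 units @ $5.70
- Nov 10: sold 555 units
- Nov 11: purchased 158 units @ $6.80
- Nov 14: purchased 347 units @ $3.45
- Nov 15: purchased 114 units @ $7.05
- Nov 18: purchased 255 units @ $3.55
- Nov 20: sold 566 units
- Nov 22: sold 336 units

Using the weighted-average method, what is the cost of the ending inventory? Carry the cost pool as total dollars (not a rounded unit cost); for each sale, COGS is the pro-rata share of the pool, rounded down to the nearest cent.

After Nov 3: 274 on hand, pool $1,000.10 (≈ $3.6500 each)
After Nov 6: 587 on hand, pool $2,972.00 (≈ $5.0630 each)
After Nov 8: 750 on hand, pool $3,901.10 (≈ $5.2015 each)
Nov 10, sell 555: 555/750 × $3,901.10 → $2,886.81
After Nov 11: 353 on hand, pool $2,088.69 (≈ $5.9170 each)
After Nov 14: 700 on hand, pool $3,285.84 (≈ $4.6941 each)
After Nov 15: 814 on hand, pool $4,089.54 (≈ $5.0240 each)
After Nov 18: 1069 on hand, pool $4,994.79 (≈ $4.6724 each)
Nov 20, sell 566: 566/1069 × $4,994.79 → $2,644.57
Nov 22, sell 336: 336/503 × $2,350.22 → $1,569.92
Total COGS = $2,886.81 + $2,644.57 + $1,569.92 = $7,101.30
Ending inventory (cost pool remaining) = $780.30
Check: goods available $7,881.60 = COGS $7,101.30 + ending $780.30

Ending inventory = $780.30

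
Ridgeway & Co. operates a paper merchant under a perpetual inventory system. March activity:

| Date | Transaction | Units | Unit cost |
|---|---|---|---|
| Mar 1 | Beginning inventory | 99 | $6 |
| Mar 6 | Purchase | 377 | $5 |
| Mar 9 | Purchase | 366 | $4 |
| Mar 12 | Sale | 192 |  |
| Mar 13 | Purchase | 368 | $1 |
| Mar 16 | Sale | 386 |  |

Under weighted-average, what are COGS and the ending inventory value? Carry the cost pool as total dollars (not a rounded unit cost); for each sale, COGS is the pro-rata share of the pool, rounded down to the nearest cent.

After Mar 1: 99 on hand, pool $594.00 (≈ $6.0000 each)
After Mar 6: 476 on hand, pool $2,479.00 (≈ $5.2080 each)
After Mar 9: 842 on hand, pool $3,943.00 (≈ $4.6829 each)
Mar 12, sell 192: 192/842 × $3,943.00 → $899.11
After Mar 13: 1018 on hand, pool $3,411.89 (≈ $3.3516 each)
Mar 16, sell 386: 386/1018 × $3,411.89 → $1,293.70
Total COGS = $899.11 + $1,293.70 = $2,192.81
Ending inventory (cost pool remaining) = $2,118.19

COGS = $2,192.81; ending inventory = $2,118.19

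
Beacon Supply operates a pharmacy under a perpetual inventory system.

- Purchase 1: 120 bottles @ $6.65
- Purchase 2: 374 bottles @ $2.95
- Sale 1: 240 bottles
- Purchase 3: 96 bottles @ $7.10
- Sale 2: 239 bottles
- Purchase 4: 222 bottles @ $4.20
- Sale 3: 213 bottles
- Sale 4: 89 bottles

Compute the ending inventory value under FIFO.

Ending inventory = $130.20

Sale 1 (240) [FIFO — oldest first]: 120 @ $6.65 + 120 @ $2.95 = $1,152.00
Sale 2 (239) [FIFO — oldest first]: 239 @ $2.95 = $705.05
Sale 3 (213) [FIFO — oldest first]: 15 @ $2.95 + 96 @ $7.10 + 102 @ $4.20 = $1,154.25
Sale 4 (89) [FIFO — oldest first]: 89 @ $4.20 = $373.80
Total COGS = $1,152.00 + $705.05 + $1,154.25 + $373.80 = $3,385.10
Ending inventory: 31 @ $4.20 = $130.20
Check: goods available $3,515.30 = COGS $3,385.10 + ending $130.20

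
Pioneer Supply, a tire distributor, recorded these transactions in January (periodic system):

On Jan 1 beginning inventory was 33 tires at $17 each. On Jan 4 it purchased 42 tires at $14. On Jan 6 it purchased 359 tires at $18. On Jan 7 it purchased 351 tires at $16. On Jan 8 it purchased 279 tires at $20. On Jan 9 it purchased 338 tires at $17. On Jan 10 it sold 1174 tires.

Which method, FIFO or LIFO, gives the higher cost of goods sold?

FIFO COGS: 33 @ $17 + 42 @ $14 + 359 @ $18 + 351 @ $16 + 279 @ $20 + 110 @ $17 = $20,677
LIFO COGS: 338 @ $17 + 279 @ $20 + 351 @ $16 + 206 @ $18 = $20,650

FIFO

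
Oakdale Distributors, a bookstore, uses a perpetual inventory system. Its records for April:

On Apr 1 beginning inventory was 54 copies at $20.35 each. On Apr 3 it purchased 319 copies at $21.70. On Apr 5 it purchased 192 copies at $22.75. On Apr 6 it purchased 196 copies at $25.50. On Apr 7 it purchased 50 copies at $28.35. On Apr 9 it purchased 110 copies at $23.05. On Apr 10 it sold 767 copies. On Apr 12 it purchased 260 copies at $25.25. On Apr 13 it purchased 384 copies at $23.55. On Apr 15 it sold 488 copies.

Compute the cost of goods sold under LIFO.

Apr 10, 767 sold [LIFO — newest first]: 110 @ $23.05 + 50 @ $28.35 + 196 @ $25.50 + 192 @ $22.75 + 219 @ $21.70 = $18,071.30
Apr 15, 488 sold [LIFO — newest first]: 384 @ $23.55 + 104 @ $25.25 = $11,669.20
Total COGS = $18,071.30 + $11,669.20 = $29,740.50
Ending inventory: 54 @ $20.35 + 100 @ $21.70 + 156 @ $25.25 = $7,207.90

COGS = $29,740.50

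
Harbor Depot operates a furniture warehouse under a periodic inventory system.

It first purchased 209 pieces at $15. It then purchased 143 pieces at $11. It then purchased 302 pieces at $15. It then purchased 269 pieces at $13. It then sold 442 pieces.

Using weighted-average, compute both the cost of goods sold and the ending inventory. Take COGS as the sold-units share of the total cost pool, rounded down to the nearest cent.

COGS = $6,098.45; ending inventory = $6,636.55

Sale 1, sell 442: 442/923 × $12,735.00 → $6,098.45
Ending inventory (cost pool remaining) = $6,636.55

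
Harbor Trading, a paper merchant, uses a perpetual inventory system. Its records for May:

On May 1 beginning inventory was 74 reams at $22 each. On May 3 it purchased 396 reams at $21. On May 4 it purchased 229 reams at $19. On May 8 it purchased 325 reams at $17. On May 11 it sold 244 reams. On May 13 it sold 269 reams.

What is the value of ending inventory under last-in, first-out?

Ending inventory = $10,723

May 11, 244 sold [LIFO — newest first]: 244 @ $17 = $4,148
May 13, 269 sold [LIFO — newest first]: 81 @ $17 + 188 @ $19 = $4,949
Total COGS = $4,148 + $4,949 = $9,097
Ending inventory: 74 @ $22 + 396 @ $21 + 41 @ $19 = $10,723
Check: goods available $19,820 = COGS $9,097 + ending $10,723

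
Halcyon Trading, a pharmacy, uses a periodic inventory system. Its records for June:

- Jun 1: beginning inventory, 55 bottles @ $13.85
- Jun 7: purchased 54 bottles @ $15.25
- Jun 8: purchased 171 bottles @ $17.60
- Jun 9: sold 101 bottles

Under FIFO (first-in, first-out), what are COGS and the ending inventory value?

Jun 9, 101 sold [FIFO — oldest first]: 55 @ $13.85 + 46 @ $15.25 = $1,463.25
Ending inventory: 8 @ $15.25 + 171 @ $17.60 = $3,131.60

COGS = $1,463.25; ending inventory = $3,131.60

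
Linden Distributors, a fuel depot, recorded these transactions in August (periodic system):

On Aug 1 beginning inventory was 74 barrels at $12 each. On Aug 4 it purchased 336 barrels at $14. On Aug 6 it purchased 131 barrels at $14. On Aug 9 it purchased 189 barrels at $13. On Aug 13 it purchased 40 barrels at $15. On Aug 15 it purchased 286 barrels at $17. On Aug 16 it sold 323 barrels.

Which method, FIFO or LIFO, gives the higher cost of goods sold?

LIFO

FIFO COGS: 74 @ $12 + 249 @ $14 = $4,374
LIFO COGS: 286 @ $17 + 37 @ $15 = $5,417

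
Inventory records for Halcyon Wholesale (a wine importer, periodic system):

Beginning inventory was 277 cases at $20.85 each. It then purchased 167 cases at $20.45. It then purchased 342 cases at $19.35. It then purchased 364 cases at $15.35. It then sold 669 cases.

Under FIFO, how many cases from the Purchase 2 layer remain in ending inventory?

Sale 1 (669) [FIFO — oldest first]: 277 @ $20.85 + 167 @ $20.45 + 225 @ $19.35 = $13,544.35
Ending inventory: 117 @ $19.35 + 364 @ $15.35 = $7,851.35

117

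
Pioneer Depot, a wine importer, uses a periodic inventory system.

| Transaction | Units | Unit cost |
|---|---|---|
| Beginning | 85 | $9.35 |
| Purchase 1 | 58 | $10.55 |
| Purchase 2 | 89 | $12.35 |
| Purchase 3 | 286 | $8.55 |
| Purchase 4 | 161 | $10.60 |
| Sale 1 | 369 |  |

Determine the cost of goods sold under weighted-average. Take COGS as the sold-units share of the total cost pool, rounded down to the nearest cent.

COGS = $3,618.10

Sale 1, sell 369: 369/679 × $6,657.70 → $3,618.10
Ending inventory (cost pool remaining) = $3,039.60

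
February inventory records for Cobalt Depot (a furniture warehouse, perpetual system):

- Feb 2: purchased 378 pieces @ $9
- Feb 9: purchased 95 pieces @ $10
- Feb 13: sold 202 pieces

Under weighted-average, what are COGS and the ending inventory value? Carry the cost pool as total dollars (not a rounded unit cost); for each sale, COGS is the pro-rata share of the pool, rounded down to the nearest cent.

After Feb 2: 378 on hand, pool $3,402.00 (≈ $9.0000 each)
After Feb 9: 473 on hand, pool $4,352.00 (≈ $9.2008 each)
Feb 13, sell 202: 202/473 × $4,352.00 → $1,858.57
Ending inventory (cost pool remaining) = $2,493.43

COGS = $1,858.57; ending inventory = $2,493.43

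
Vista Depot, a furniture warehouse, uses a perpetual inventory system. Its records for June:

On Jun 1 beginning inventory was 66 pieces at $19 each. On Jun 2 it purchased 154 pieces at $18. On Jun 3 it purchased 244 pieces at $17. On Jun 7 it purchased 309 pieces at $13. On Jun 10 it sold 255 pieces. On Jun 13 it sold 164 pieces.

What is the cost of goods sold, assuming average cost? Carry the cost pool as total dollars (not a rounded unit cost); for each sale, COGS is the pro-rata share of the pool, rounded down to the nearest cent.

After Jun 1: 66 on hand, pool $1,254.00 (≈ $19.0000 each)
After Jun 2: 220 on hand, pool $4,026.00 (≈ $18.3000 each)
After Jun 3: 464 on hand, pool $8,174.00 (≈ $17.6164 each)
After Jun 7: 773 on hand, pool $12,191.00 (≈ $15.7710 each)
Jun 10, sell 255: 255/773 × $12,191.00 → $4,021.61
Jun 13, sell 164: 164/518 × $8,169.39 → $2,586.44
Total COGS = $4,021.61 + $2,586.44 = $6,608.05
Ending inventory (cost pool remaining) = $5,582.95
Check: goods available $12,191.00 = COGS $6,608.05 + ending $5,582.95

COGS = $6,608.05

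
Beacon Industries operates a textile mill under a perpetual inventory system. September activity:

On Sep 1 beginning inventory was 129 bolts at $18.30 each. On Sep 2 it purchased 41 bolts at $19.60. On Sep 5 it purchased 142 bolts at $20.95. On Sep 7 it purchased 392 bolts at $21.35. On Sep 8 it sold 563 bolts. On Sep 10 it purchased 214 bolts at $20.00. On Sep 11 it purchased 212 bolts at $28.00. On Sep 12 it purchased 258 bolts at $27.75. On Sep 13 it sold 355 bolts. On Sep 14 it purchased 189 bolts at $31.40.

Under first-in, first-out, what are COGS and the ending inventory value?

COGS = $18,788.40; ending inventory = $19,030.10

Sep 8, 563 sold [FIFO — oldest first]: 129 @ $18.30 + 41 @ $19.60 + 142 @ $20.95 + 251 @ $21.35 = $11,498.05
Sep 13, 355 sold [FIFO — oldest first]: 141 @ $21.35 + 214 @ $20.00 = $7,290.35
Total COGS = $11,498.05 + $7,290.35 = $18,788.40
Ending inventory: 212 @ $28.00 + 258 @ $27.75 + 189 @ $31.40 = $19,030.10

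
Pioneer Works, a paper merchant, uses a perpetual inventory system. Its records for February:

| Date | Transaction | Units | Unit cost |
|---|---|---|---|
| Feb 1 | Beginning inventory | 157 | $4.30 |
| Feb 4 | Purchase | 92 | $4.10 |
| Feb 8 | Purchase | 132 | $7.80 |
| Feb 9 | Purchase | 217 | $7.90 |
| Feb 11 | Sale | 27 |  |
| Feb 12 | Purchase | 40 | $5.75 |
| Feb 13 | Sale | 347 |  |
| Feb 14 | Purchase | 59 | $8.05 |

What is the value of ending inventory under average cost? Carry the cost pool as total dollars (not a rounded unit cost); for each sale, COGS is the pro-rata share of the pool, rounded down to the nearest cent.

Ending inventory = $2,140.53

After Feb 1: 157 on hand, pool $675.10 (≈ $4.3000 each)
After Feb 4: 249 on hand, pool $1,052.30 (≈ $4.2261 each)
After Feb 8: 381 on hand, pool $2,081.90 (≈ $5.4643 each)
After Feb 9: 598 on hand, pool $3,796.20 (≈ $6.3482 each)
Feb 11, sell 27: 27/598 × $3,796.20 → $171.40
After Feb 12: 611 on hand, pool $3,854.80 (≈ $6.3090 each)
Feb 13, sell 347: 347/611 × $3,854.80 → $2,189.22
After Feb 14: 323 on hand, pool $2,140.53 (≈ $6.6270 each)
Total COGS = $171.40 + $2,189.22 = $2,360.62
Ending inventory (cost pool remaining) = $2,140.53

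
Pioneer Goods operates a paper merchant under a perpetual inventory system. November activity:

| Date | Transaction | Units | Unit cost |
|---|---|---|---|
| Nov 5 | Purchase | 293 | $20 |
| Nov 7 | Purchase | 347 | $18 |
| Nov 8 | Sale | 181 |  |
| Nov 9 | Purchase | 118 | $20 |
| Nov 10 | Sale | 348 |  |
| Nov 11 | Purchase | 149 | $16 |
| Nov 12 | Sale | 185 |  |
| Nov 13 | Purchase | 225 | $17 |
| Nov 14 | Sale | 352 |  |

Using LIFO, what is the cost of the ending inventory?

Nov 8, 181 sold [LIFO — newest first]: 181 @ $18 = $3,258
Nov 10, 348 sold [LIFO — newest first]: 118 @ $20 + 166 @ $18 + 64 @ $20 = $6,628
Nov 12, 185 sold [LIFO — newest first]: 149 @ $16 + 36 @ $20 = $3,104
Nov 14, 352 sold [LIFO — newest first]: 225 @ $17 + 127 @ $20 = $6,365
Total COGS = $3,258 + $6,628 + $3,104 + $6,365 = $19,355
Ending inventory: 66 @ $20 = $1,320

Ending inventory = $1,320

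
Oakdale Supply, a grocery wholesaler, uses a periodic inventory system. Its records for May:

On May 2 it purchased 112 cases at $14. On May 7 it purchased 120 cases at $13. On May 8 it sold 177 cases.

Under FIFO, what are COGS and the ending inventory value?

May 8, 177 sold [FIFO — oldest first]: 112 @ $14 + 65 @ $13 = $2,413
Ending inventory: 55 @ $13 = $715
Check: goods available $3,128 = COGS $2,413 + ending $715

COGS = $2,413; ending inventory = $715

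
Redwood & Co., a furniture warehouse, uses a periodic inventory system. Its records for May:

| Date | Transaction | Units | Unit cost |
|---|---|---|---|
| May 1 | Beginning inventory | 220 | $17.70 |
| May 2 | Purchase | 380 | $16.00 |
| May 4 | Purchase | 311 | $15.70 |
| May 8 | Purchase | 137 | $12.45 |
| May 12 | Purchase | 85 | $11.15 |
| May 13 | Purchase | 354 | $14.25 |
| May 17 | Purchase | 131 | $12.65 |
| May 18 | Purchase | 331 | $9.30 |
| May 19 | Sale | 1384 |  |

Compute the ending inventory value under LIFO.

Ending inventory = $9,414.00

May 19, 1384 sold [LIFO — newest first]: 331 @ $9.30 + 131 @ $12.65 + 354 @ $14.25 + 85 @ $11.15 + 137 @ $12.45 + 311 @ $15.70 + 35 @ $16.00 = $17,876.05
Ending inventory: 220 @ $17.70 + 345 @ $16.00 = $9,414.00
Check: goods available $27,290.05 = COGS $17,876.05 + ending $9,414.00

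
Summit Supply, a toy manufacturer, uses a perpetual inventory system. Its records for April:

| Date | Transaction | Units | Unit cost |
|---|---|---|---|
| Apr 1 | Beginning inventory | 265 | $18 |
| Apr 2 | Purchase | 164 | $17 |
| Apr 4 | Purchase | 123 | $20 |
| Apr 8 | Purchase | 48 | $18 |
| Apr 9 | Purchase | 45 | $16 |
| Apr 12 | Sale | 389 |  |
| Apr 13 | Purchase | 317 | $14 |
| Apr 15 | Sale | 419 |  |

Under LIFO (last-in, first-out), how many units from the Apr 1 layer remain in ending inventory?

154

Apr 12, 389 sold [LIFO — newest first]: 45 @ $16 + 48 @ $18 + 123 @ $20 + 164 @ $17 + 9 @ $18 = $6,994
Apr 15, 419 sold [LIFO — newest first]: 317 @ $14 + 102 @ $18 = $6,274
Total COGS = $6,994 + $6,274 = $13,268
Ending inventory: 154 @ $18 = $2,772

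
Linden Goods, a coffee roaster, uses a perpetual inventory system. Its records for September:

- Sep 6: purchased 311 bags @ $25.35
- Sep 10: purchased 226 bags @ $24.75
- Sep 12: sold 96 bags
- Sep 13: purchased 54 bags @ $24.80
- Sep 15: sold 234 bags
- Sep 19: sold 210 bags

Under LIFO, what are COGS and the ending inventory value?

COGS = $13,523.70; ending inventory = $1,292.85

Sep 12, 96 sold [LIFO — newest first]: 96 @ $24.75 = $2,376.00
Sep 15, 234 sold [LIFO — newest first]: 54 @ $24.80 + 130 @ $24.75 + 50 @ $25.35 = $5,824.20
Sep 19, 210 sold [LIFO — newest first]: 210 @ $25.35 = $5,323.50
Total COGS = $2,376.00 + $5,824.20 + $5,323.50 = $13,523.70
Ending inventory: 51 @ $25.35 = $1,292.85
Check: goods available $14,816.55 = COGS $13,523.70 + ending $1,292.85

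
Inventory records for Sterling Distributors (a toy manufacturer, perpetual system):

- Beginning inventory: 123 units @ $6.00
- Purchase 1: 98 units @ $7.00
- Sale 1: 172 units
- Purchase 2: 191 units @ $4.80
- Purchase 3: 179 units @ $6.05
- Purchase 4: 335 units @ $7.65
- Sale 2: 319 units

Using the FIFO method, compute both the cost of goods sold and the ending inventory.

Sale 1 (172) [FIFO — oldest first]: 123 @ $6.00 + 49 @ $7.00 = $1,081.00
Sale 2 (319) [FIFO — oldest first]: 49 @ $7.00 + 191 @ $4.80 + 79 @ $6.05 = $1,737.75
Total COGS = $1,081.00 + $1,737.75 = $2,818.75
Ending inventory: 100 @ $6.05 + 335 @ $7.65 = $3,167.75
Check: goods available $5,986.50 = COGS $2,818.75 + ending $3,167.75

COGS = $2,818.75; ending inventory = $3,167.75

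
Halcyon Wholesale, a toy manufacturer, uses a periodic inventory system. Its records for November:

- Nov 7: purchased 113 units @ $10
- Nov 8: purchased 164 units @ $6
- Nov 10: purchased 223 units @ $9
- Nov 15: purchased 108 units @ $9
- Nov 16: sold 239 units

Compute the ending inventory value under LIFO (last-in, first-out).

Nov 16, 239 sold [LIFO — newest first]: 108 @ $9 + 131 @ $9 = $2,151
Ending inventory: 113 @ $10 + 164 @ $6 + 92 @ $9 = $2,942
Check: goods available $5,093 = COGS $2,151 + ending $2,942

Ending inventory = $2,942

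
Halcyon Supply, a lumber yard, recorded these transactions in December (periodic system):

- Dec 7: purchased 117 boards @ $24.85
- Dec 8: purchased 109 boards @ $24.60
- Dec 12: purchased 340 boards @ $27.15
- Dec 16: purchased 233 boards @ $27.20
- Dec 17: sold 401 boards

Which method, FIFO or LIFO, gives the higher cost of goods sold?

LIFO

FIFO COGS: 117 @ $24.85 + 109 @ $24.60 + 175 @ $27.15 = $10,340.10
LIFO COGS: 233 @ $27.20 + 168 @ $27.15 = $10,898.80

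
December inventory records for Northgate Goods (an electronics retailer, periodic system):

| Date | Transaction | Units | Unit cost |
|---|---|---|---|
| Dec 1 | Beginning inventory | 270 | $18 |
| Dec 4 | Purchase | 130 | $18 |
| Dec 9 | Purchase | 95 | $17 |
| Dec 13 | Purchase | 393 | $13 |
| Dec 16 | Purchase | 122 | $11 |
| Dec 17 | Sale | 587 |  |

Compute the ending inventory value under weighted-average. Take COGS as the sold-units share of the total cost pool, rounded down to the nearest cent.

Ending inventory = $6,393.59

Dec 17, sell 587: 587/1010 × $15,266.00 → $8,872.41
Ending inventory (cost pool remaining) = $6,393.59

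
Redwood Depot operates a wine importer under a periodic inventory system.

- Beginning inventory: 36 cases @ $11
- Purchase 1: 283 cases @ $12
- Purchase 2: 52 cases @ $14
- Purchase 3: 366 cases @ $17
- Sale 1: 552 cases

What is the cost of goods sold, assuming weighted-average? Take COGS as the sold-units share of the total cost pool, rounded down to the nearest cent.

Sale 1, sell 552: 552/737 × $10,742.00 → $8,045.56
Ending inventory (cost pool remaining) = $2,696.44

COGS = $8,045.56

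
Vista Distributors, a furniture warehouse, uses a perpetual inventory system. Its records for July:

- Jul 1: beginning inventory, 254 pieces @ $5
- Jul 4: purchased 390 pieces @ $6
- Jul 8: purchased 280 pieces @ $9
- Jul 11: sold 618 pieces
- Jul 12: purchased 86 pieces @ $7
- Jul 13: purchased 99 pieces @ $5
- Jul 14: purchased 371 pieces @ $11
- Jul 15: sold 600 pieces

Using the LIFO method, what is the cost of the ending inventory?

Ending inventory = $1,318

Jul 11, 618 sold [LIFO — newest first]: 280 @ $9 + 338 @ $6 = $4,548
Jul 15, 600 sold [LIFO — newest first]: 371 @ $11 + 99 @ $5 + 86 @ $7 + 44 @ $6 = $5,442
Total COGS = $4,548 + $5,442 = $9,990
Ending inventory: 254 @ $5 + 8 @ $6 = $1,318
Check: goods available $11,308 = COGS $9,990 + ending $1,318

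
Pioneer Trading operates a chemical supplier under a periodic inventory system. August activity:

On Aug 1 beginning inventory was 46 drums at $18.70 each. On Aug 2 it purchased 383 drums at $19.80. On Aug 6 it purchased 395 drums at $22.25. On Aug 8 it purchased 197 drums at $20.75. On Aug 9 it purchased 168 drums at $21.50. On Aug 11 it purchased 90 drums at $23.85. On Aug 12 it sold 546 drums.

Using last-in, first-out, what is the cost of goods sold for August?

COGS = $11,871.00

Aug 12, 546 sold [LIFO — newest first]: 90 @ $23.85 + 168 @ $21.50 + 197 @ $20.75 + 91 @ $22.25 = $11,871.00
Ending inventory: 46 @ $18.70 + 383 @ $19.80 + 304 @ $22.25 = $15,207.60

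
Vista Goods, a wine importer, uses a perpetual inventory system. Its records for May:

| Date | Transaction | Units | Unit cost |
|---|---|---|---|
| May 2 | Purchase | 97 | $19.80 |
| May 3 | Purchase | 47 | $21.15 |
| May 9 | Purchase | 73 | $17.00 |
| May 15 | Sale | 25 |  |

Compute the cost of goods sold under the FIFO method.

May 15, 25 sold [FIFO — oldest first]: 25 @ $19.80 = $495.00
Ending inventory: 72 @ $19.80 + 47 @ $21.15 + 73 @ $17.00 = $3,660.65

COGS = $495.00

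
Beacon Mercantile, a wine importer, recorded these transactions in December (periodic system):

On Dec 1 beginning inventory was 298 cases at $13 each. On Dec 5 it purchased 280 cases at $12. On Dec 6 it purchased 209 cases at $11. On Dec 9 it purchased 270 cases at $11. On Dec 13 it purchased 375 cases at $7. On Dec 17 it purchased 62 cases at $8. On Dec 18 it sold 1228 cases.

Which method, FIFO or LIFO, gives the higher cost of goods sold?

FIFO COGS: 298 @ $13 + 280 @ $12 + 209 @ $11 + 270 @ $11 + 171 @ $7 = $13,700
LIFO COGS: 62 @ $8 + 375 @ $7 + 270 @ $11 + 209 @ $11 + 280 @ $12 + 32 @ $13 = $12,166

FIFO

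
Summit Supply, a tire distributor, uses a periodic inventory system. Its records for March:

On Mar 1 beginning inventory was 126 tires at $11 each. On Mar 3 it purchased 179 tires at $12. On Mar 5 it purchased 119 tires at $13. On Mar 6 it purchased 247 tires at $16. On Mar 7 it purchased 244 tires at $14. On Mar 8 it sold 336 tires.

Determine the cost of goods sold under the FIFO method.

COGS = $3,937

Mar 8, 336 sold [FIFO — oldest first]: 126 @ $11 + 179 @ $12 + 31 @ $13 = $3,937
Ending inventory: 88 @ $13 + 247 @ $16 + 244 @ $14 = $8,512
Check: goods available $12,449 = COGS $3,937 + ending $8,512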